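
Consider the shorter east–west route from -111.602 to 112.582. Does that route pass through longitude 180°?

Naïve |112.582 − -111.602| = 224.184° > 180°, so the shorter arc goes the other way round — across 180°.
Signed shortest Δλ = ((112.582 − -111.602 + 180) mod 360) − 180 = -135.816°.
Going west by 135.816° from -111.602° passes through 180° before reaching +112.582°.

Yes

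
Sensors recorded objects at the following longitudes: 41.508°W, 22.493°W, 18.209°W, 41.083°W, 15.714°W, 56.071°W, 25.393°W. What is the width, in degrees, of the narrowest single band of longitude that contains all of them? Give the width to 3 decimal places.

Sort the longitudes: -56.071°, -41.508°, -41.083°, -25.393°, -22.493°, -18.209°, -15.714°.
Eastward gaps between consecutive values (wrapping around): 14.563°, 0.425°, 15.690°, 2.900°, 4.284°, 2.495°, 319.643°.
Largest gap = 319.643° ⇒ minimal covering band is its complement: 360° − 319.643° = 40.357°.
Band runs from -56.071° eastward to -15.714°.

40.357°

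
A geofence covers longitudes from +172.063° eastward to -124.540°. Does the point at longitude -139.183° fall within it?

Band width going east from +172.063° to -124.540°: ((-124.540 − 172.063) mod 360) = 63.397°.
Offset of -139.183° east of the west edge: ((-139.183 − 172.063) mod 360) = 48.754°.
48.754° ≤ 63.397° ⇒ inside.

Yes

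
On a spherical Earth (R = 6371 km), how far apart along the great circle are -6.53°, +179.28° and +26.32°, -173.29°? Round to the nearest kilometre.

3740 km

Δλ = -173.29 − 179.28 = -352.57°; wrapped into (−180°, 180°]: 7.43°.
Δφ = 26.32 − -6.53 = 32.85°.
a = sin²(Δφ/2) + cos φ₁ · cos φ₂ · sin²(Δλ/2) = 0.083692.
c = 2·atan2(√a, √(1−a)) = 0.58698 rad → d = 6371·c ≈ 3739.66 km.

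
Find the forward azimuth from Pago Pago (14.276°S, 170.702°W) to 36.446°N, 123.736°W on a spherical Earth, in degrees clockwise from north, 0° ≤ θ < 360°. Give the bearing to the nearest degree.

40°

Δλ = -123.736 − -170.702 = 46.966°.
θ = atan2( sin Δλ · cos φ₂ , cos φ₁ · sin φ₂ − sin φ₁ · cos φ₂ · cos Δλ )
  = atan2(0.58799, 0.71109) = 39.587° → normalised to [0°, 360°): 39.587°.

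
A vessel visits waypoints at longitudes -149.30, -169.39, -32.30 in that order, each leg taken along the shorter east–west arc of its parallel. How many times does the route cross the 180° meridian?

0

Leg 1: -149.30° → -169.39°, shortest Δλ = -20.09° (west) — does not cross 180°.
Leg 2: -169.39° → -32.30°, shortest Δλ = 137.09° (east) — does not cross 180°.
Total crossings: 0.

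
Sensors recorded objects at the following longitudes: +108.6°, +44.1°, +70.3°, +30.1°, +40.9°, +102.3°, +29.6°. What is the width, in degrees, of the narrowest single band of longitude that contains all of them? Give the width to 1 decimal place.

Sort the longitudes: +29.6°, +30.1°, +40.9°, +44.1°, +70.3°, +102.3°, +108.6°.
Eastward gaps between consecutive values (wrapping around): 0.5°, 10.8°, 3.2°, 26.2°, 32.0°, 6.3°, 281.0°.
Largest gap = 281.0° ⇒ minimal covering band is its complement: 360° − 281.0° = 79.0°.
Band runs from +29.6° eastward to +108.6°.

79.0°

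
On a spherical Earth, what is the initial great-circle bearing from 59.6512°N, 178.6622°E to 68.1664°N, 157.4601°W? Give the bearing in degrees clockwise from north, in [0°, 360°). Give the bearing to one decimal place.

Δλ = -157.4601 − 178.6622 = -336.1223°; wrapped into (−180°, 180°]: 23.8777°.
θ = atan2( sin Δλ · cos φ₂ , cos φ₁ · sin φ₂ − sin φ₁ · cos φ₂ · cos Δλ )
  = atan2(0.15054, 0.17554) = 40.617° → normalised to [0°, 360°): 40.617°.

40.6°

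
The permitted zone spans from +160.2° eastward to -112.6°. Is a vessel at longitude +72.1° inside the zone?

No

Band width going east from +160.2° to -112.6°: ((-112.6 − 160.2) mod 360) = 87.2°.
Offset of +72.1° east of the west edge: ((72.1 − 160.2) mod 360) = 271.9°.
271.9° > 87.2° ⇒ outside.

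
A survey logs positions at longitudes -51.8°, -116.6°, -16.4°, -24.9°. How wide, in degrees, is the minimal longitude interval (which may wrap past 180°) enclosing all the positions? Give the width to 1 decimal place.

Sort the longitudes: -116.6°, -51.8°, -24.9°, -16.4°.
Eastward gaps between consecutive values (wrapping around): 64.8°, 26.9°, 8.5°, 259.8°.
Largest gap = 259.8° ⇒ minimal covering band is its complement: 360° − 259.8° = 100.2°.
Band runs from -116.6° eastward to -16.4°.

100.2°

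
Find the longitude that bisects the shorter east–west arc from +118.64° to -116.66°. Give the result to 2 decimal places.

Signed shortest Δλ from +118.64° to -116.66° is +124.70°.
Midpoint longitude = +118.64° + (+124.70°)/2 = +118.64° + 62.35° = +180.99°.
Normalise into (−180°, 180°]: -179.01°.
(The naïve average (+118.64 + -116.66)/2 = 0.99° is on the wrong side of the globe.)

-179.01°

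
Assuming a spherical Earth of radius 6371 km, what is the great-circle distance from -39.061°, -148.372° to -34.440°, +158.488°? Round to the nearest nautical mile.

Δλ = 158.488 − -148.372 = 306.860°; wrapped into (−180°, 180°]: -53.140°.
Δφ = -34.440 − -39.061 = 4.621°.
a = sin²(Δφ/2) + cos φ₁ · cos φ₂ · sin²(Δλ/2) = 0.129744.
c = 2·atan2(√a, √(1−a)) = 0.73697 rad → d = 6371·c ≈ 4695.21 km ≈ 2535.21 nmi.

2535 nmi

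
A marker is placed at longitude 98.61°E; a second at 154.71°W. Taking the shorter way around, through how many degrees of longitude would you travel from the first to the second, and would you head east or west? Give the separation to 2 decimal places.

106.68° east

Raw difference: -154.71 − 98.61 = -253.32°.
Normalise into (−180°, 180°]: -253.32° + 360° = 106.68°.
Positive ⇒ the second point lies to the east; separation 106.68°.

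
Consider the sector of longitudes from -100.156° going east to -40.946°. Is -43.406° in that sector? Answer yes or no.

Band width going east from -100.156° to -40.946°: ((-40.946 − -100.156) mod 360) = 59.210°.
Offset of -43.406° east of the west edge: ((-43.406 − -100.156) mod 360) = 56.750°.
56.750° ≤ 59.210° ⇒ inside.

Yes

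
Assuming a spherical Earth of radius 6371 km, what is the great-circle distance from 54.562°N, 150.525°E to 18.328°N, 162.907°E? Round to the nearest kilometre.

4165 km

Δλ = 162.907 − 150.525 = 12.382°.
Δφ = 18.328 − 54.562 = -36.234°.
a = sin²(Δφ/2) + cos φ₁ · cos φ₂ · sin²(Δλ/2) = 0.103096.
c = 2·atan2(√a, √(1−a)) = 0.65375 rad → d = 6371·c ≈ 4165.06 km.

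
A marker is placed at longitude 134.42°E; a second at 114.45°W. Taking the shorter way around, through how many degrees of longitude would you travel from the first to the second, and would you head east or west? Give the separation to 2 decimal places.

111.13° east

Raw difference: -114.45 − 134.42 = -248.87°.
Normalise into (−180°, 180°]: -248.87° + 360° = 111.13°.
Positive ⇒ the second point lies to the east; separation 111.13°.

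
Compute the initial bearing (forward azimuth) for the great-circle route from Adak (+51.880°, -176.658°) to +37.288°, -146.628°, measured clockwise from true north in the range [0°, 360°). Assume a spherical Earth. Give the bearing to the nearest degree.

113°

Δλ = -146.628 − -176.658 = 30.030°.
θ = atan2( sin Δλ · cos φ₂ , cos φ₁ · sin φ₂ − sin φ₁ · cos φ₂ · cos Δλ )
  = atan2(0.39816, -0.16791) = 112.866° → normalised to [0°, 360°): 112.866°.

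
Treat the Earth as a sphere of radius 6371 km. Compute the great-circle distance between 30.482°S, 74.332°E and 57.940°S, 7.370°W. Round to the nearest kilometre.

6702 km

Δλ = -7.370 − 74.332 = -81.702°.
Δφ = -57.940 − -30.482 = -27.458°.
a = sin²(Δφ/2) + cos φ₁ · cos φ₂ · sin²(Δλ/2) = 0.252038.
c = 2·atan2(√a, √(1−a)) = 1.05190 rad → d = 6371·c ≈ 6701.64 km.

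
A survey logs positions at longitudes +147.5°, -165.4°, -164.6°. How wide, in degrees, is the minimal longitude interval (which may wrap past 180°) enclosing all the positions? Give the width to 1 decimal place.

Sort the longitudes: -165.4°, -164.6°, +147.5°.
Eastward gaps between consecutive values (wrapping around): 0.8°, 312.1°, 47.1°.
Largest gap = 312.1° ⇒ minimal covering band is its complement: 360° − 312.1° = 47.9°.
Band runs from +147.5° eastward to -164.6°, crossing the antimeridian.

47.9°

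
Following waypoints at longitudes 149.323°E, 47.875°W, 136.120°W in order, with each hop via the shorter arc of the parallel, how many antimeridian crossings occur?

Leg 1: +149.323° → -47.875°, shortest Δλ = 162.802° (east) — crosses 180°.
Leg 2: -47.875° → -136.120°, shortest Δλ = -88.245° (west) — does not cross 180°.
Total crossings: 1.

1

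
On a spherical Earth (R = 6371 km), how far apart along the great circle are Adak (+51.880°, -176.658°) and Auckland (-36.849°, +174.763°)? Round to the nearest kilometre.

Δλ = 174.763 − -176.658 = 351.421°; wrapped into (−180°, 180°]: -8.579°.
Δφ = -36.849 − 51.880 = -88.729°.
a = sin²(Δφ/2) + cos φ₁ · cos φ₂ · sin²(Δλ/2) = 0.491673.
c = 2·atan2(√a, √(1−a)) = 1.55414 rad → d = 6371·c ≈ 9901.43 km.

9901 km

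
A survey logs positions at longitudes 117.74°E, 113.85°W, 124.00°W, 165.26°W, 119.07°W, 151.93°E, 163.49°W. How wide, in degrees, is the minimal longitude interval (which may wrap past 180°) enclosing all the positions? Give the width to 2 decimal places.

Sort the longitudes: -165.26°, -163.49°, -124.00°, -119.07°, -113.85°, +117.74°, +151.93°.
Eastward gaps between consecutive values (wrapping around): 1.77°, 39.49°, 4.93°, 5.22°, 231.59°, 34.19°, 42.81°.
Largest gap = 231.59° ⇒ minimal covering band is its complement: 360° − 231.59° = 128.41°.
Band runs from +117.74° eastward to -113.85°, crossing the antimeridian.

128.41°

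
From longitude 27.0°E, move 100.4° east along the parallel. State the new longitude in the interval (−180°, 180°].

127.4°E

Start at +27.0°; shift +100.4° → +127.4°.
+127.4° already lies in (−180°, 180°].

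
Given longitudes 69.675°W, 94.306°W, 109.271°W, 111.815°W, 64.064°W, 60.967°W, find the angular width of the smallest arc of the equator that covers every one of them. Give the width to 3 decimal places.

50.848°

Sort the longitudes: -111.815°, -109.271°, -94.306°, -69.675°, -64.064°, -60.967°.
Eastward gaps between consecutive values (wrapping around): 2.544°, 14.965°, 24.631°, 5.611°, 3.097°, 309.152°.
Largest gap = 309.152° ⇒ minimal covering band is its complement: 360° − 309.152° = 50.848°.
Band runs from -111.815° eastward to -60.967°.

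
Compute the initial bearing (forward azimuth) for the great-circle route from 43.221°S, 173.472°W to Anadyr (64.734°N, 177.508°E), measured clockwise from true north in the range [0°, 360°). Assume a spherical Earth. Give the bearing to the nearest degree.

Δλ = 177.508 − -173.472 = 350.980°; wrapped into (−180°, 180°]: -9.020°.
θ = atan2( sin Δλ · cos φ₂ , cos φ₁ · sin φ₂ − sin φ₁ · cos φ₂ · cos Δλ )
  = atan2(-0.06692, 0.94768) = -4.039° → normalised to [0°, 360°): 355.961°.

356°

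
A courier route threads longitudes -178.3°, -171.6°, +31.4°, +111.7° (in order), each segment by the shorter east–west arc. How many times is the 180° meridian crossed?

1

Leg 1: -178.3° → -171.6°, shortest Δλ = 6.7° (east) — does not cross 180°.
Leg 2: -171.6° → +31.4°, shortest Δλ = -157.0° (west) — crosses 180°.
Leg 3: +31.4° → +111.7°, shortest Δλ = 80.3° (east) — does not cross 180°.
Total crossings: 1.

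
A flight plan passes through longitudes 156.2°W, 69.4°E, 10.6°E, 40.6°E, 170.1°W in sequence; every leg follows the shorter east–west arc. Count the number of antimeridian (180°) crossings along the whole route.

Leg 1: -156.2° → +69.4°, shortest Δλ = -134.4° (west) — crosses 180°.
Leg 2: +69.4° → +10.6°, shortest Δλ = -58.8° (west) — does not cross 180°.
Leg 3: +10.6° → +40.6°, shortest Δλ = 30.0° (east) — does not cross 180°.
Leg 4: +40.6° → -170.1°, shortest Δλ = 149.3° (east) — crosses 180°.
Total crossings: 2.

2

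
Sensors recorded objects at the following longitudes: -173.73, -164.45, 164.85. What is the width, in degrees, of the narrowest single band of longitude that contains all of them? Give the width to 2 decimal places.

Sort the longitudes: -173.73°, -164.45°, +164.85°.
Eastward gaps between consecutive values (wrapping around): 9.28°, 329.30°, 21.42°.
Largest gap = 329.30° ⇒ minimal covering band is its complement: 360° − 329.30° = 30.70°.
Band runs from +164.85° eastward to -164.45°, crossing the antimeridian.

30.70°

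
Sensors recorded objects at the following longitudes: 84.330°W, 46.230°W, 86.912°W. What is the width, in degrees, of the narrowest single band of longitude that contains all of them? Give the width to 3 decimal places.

Sort the longitudes: -86.912°, -84.330°, -46.230°.
Eastward gaps between consecutive values (wrapping around): 2.582°, 38.100°, 319.318°.
Largest gap = 319.318° ⇒ minimal covering band is its complement: 360° − 319.318° = 40.682°.
Band runs from -86.912° eastward to -46.230°.

40.682°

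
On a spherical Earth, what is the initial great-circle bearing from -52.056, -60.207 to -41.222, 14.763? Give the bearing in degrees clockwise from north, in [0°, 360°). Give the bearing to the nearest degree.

109°

Δλ = 14.763 − -60.207 = 74.970°.
θ = atan2( sin Δλ · cos φ₂ , cos φ₁ · sin φ₂ − sin φ₁ · cos φ₂ · cos Δλ )
  = atan2(0.72643, -0.25138) = 109.088° → normalised to [0°, 360°): 109.088°.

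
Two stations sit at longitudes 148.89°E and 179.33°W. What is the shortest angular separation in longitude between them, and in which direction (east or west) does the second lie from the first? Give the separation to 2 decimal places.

Raw difference: -179.33 − 148.89 = -328.22°.
Normalise into (−180°, 180°]: -328.22° + 360° = 31.78°.
Positive ⇒ the second point lies to the east; separation 31.78°.

31.78° east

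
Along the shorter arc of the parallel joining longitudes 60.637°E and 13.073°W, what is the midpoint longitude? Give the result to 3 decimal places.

Signed shortest Δλ from +60.637° to -13.073° is -73.710°.
Midpoint longitude = +60.637° + (-73.710°)/2 = +60.637° − 36.855° = +23.782°.

23.782°E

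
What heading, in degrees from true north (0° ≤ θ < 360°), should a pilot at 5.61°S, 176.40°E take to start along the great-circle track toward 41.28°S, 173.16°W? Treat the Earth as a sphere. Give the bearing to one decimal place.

Δλ = -173.16 − 176.40 = -349.56°; wrapped into (−180°, 180°]: 10.44°.
θ = atan2( sin Δλ · cos φ₂ , cos φ₁ · sin φ₂ − sin φ₁ · cos φ₂ · cos Δλ )
  = atan2(0.13618, -0.58433) = 166.882° → normalised to [0°, 360°): 166.882°.

166.9°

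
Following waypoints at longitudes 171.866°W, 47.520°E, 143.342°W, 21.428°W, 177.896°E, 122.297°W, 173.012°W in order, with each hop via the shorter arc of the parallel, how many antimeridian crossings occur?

Leg 1: -171.866° → +47.520°, shortest Δλ = -140.614° (west) — crosses 180°.
Leg 2: +47.520° → -143.342°, shortest Δλ = 169.138° (east) — crosses 180°.
Leg 3: -143.342° → -21.428°, shortest Δλ = 121.914° (east) — does not cross 180°.
Leg 4: -21.428° → +177.896°, shortest Δλ = -160.676° (west) — crosses 180°.
Leg 5: +177.896° → -122.297°, shortest Δλ = 59.807° (east) — crosses 180°.
Leg 6: -122.297° → -173.012°, shortest Δλ = -50.715° (west) — does not cross 180°.
Total crossings: 4.

4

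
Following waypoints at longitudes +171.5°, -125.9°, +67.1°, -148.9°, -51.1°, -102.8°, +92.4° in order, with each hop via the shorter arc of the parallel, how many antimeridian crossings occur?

4

Leg 1: +171.5° → -125.9°, shortest Δλ = 62.6° (east) — crosses 180°.
Leg 2: -125.9° → +67.1°, shortest Δλ = -167.0° (west) — crosses 180°.
Leg 3: +67.1° → -148.9°, shortest Δλ = 144.0° (east) — crosses 180°.
Leg 4: -148.9° → -51.1°, shortest Δλ = 97.8° (east) — does not cross 180°.
Leg 5: -51.1° → -102.8°, shortest Δλ = -51.7° (west) — does not cross 180°.
Leg 6: -102.8° → +92.4°, shortest Δλ = -164.8° (west) — crosses 180°.
Total crossings: 4.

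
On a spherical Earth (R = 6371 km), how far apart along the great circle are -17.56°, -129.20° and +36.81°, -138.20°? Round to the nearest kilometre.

Δλ = -138.20 − -129.20 = -9.00°.
Δφ = 36.81 − -17.56 = 54.37°.
a = sin²(Δφ/2) + cos φ₁ · cos φ₂ · sin²(Δλ/2) = 0.213425.
c = 2·atan2(√a, √(1−a)) = 0.96045 rad → d = 6371·c ≈ 6119.03 km.

6119 km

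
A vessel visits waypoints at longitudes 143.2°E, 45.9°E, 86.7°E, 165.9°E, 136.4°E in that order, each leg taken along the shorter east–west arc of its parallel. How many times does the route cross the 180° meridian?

0

Leg 1: +143.2° → +45.9°, shortest Δλ = -97.3° (west) — does not cross 180°.
Leg 2: +45.9° → +86.7°, shortest Δλ = 40.8° (east) — does not cross 180°.
Leg 3: +86.7° → +165.9°, shortest Δλ = 79.2° (east) — does not cross 180°.
Leg 4: +165.9° → +136.4°, shortest Δλ = -29.5° (west) — does not cross 180°.
Total crossings: 0.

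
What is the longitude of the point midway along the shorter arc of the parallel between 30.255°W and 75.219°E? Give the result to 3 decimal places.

22.482°E

Signed shortest Δλ from -30.255° to +75.219° is +105.474°.
Midpoint longitude = -30.255° + (+105.474°)/2 = -30.255° + 52.737° = +22.482°.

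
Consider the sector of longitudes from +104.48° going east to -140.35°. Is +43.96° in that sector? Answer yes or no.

Band width going east from +104.48° to -140.35°: ((-140.35 − 104.48) mod 360) = 115.17°.
Offset of +43.96° east of the west edge: ((43.96 − 104.48) mod 360) = 299.48°.
299.48° > 115.17° ⇒ outside.

No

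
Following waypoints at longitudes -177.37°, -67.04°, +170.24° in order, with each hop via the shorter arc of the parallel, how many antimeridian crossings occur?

1

Leg 1: -177.37° → -67.04°, shortest Δλ = 110.33° (east) — does not cross 180°.
Leg 2: -67.04° → +170.24°, shortest Δλ = -122.72° (west) — crosses 180°.
Total crossings: 1.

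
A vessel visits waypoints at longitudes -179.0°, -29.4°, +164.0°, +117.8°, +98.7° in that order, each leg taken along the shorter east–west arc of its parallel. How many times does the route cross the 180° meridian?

1

Leg 1: -179.0° → -29.4°, shortest Δλ = 149.6° (east) — does not cross 180°.
Leg 2: -29.4° → +164.0°, shortest Δλ = -166.6° (west) — crosses 180°.
Leg 3: +164.0° → +117.8°, shortest Δλ = -46.2° (west) — does not cross 180°.
Leg 4: +117.8° → +98.7°, shortest Δλ = -19.1° (west) — does not cross 180°.
Total crossings: 1.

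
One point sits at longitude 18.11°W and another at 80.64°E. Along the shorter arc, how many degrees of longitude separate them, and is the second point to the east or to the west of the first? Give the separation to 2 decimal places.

98.75° east

Raw difference: 80.64 − -18.11 = 98.75°.
Normalise into (−180°, 180°]: 98.75° stays 98.75°.
Positive ⇒ the second point lies to the east; separation 98.75°.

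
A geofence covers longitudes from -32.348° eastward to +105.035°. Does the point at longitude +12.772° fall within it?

Yes

Band width going east from -32.348° to +105.035°: ((105.035 − -32.348) mod 360) = 137.383°.
Offset of +12.772° east of the west edge: ((12.772 − -32.348) mod 360) = 45.120°.
45.120° ≤ 137.383° ⇒ inside.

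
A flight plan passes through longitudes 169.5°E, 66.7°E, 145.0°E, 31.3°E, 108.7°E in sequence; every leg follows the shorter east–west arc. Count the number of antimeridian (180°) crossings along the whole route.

Leg 1: +169.5° → +66.7°, shortest Δλ = -102.8° (west) — does not cross 180°.
Leg 2: +66.7° → +145.0°, shortest Δλ = 78.3° (east) — does not cross 180°.
Leg 3: +145.0° → +31.3°, shortest Δλ = -113.7° (west) — does not cross 180°.
Leg 4: +31.3° → +108.7°, shortest Δλ = 77.4° (east) — does not cross 180°.
Total crossings: 0.

0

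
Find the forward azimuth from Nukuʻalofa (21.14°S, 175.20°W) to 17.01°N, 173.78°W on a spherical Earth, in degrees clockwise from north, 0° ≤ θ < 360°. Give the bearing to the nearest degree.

2°

Δλ = -173.78 − -175.20 = 1.42°.
θ = atan2( sin Δλ · cos φ₂ , cos φ₁ · sin φ₂ − sin φ₁ · cos φ₂ · cos Δλ )
  = atan2(0.02370, 0.61762) = 2.197° → normalised to [0°, 360°): 2.197°.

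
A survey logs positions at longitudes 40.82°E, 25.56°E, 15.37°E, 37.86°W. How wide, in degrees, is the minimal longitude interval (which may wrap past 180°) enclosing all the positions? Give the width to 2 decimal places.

78.68°

Sort the longitudes: -37.86°, +15.37°, +25.56°, +40.82°.
Eastward gaps between consecutive values (wrapping around): 53.23°, 10.19°, 15.26°, 281.32°.
Largest gap = 281.32° ⇒ minimal covering band is its complement: 360° − 281.32° = 78.68°.
Band runs from -37.86° eastward to +40.82°.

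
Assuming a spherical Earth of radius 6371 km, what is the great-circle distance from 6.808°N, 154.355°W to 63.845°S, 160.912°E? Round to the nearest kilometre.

8695 km

Δλ = 160.912 − -154.355 = 315.267°; wrapped into (−180°, 180°]: -44.733°.
Δφ = -63.845 − 6.808 = -70.653°.
a = sin²(Δφ/2) + cos φ₁ · cos φ₂ · sin²(Δλ/2) = 0.397735.
c = 2·atan2(√a, √(1−a)) = 1.36481 rad → d = 6371·c ≈ 8695.22 km.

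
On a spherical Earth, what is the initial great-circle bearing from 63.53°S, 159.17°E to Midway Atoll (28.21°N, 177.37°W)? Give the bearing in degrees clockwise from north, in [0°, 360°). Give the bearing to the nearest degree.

21°

Δλ = -177.37 − 159.17 = -336.54°; wrapped into (−180°, 180°]: 23.46°.
θ = atan2( sin Δλ · cos φ₂ , cos φ₁ · sin φ₂ − sin φ₁ · cos φ₂ · cos Δλ )
  = atan2(0.35082, 0.93433) = 20.580° → normalised to [0°, 360°): 20.580°.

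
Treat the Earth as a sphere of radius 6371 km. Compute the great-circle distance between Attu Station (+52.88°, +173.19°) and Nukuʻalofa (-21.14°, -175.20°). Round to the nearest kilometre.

Δλ = -175.20 − 173.19 = -348.39°; wrapped into (−180°, 180°]: 11.61°.
Δφ = -21.14 − 52.88 = -74.02°.
a = sin²(Δφ/2) + cos φ₁ · cos φ₂ · sin²(Δλ/2) = 0.368107.
c = 2·atan2(√a, √(1−a)) = 1.30385 rad → d = 6371·c ≈ 8306.84 km.

8307 km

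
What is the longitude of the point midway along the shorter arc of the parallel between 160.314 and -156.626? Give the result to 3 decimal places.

Signed shortest Δλ from +160.314° to -156.626° is +43.060°.
Midpoint longitude = +160.314° + (+43.060°)/2 = +160.314° + 21.530° = +181.844°.
Normalise into (−180°, 180°]: -178.156°.
(The naïve average (+160.314 + -156.626)/2 = 1.844° is on the wrong side of the globe.)

-178.156°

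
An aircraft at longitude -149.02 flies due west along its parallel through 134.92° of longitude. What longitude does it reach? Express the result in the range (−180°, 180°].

+76.06°

Start at -149.02°; shift −134.92° → -283.94°.
-283.94° lies outside (−180°, 180°]; add 360° → +76.06°.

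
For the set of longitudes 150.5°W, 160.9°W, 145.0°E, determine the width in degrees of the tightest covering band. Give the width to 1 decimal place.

64.5°

Sort the longitudes: -160.9°, -150.5°, +145.0°.
Eastward gaps between consecutive values (wrapping around): 10.4°, 295.5°, 54.1°.
Largest gap = 295.5° ⇒ minimal covering band is its complement: 360° − 295.5° = 64.5°.
Band runs from +145.0° eastward to -150.5°, crossing the antimeridian.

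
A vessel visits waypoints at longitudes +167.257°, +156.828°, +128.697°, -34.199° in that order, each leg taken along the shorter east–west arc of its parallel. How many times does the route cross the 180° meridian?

Leg 1: +167.257° → +156.828°, shortest Δλ = -10.429° (west) — does not cross 180°.
Leg 2: +156.828° → +128.697°, shortest Δλ = -28.131° (west) — does not cross 180°.
Leg 3: +128.697° → -34.199°, shortest Δλ = -162.896° (west) — does not cross 180°.
Total crossings: 0.

0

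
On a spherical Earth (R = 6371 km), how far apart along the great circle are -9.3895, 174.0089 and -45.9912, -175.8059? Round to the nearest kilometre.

4184 km

Δλ = -175.8059 − 174.0089 = -349.8148°; wrapped into (−180°, 180°]: 10.1852°.
Δφ = -45.9912 − -9.3895 = -36.6017°.
a = sin²(Δφ/2) + cos φ₁ · cos φ₂ · sin²(Δλ/2) = 0.104001.
c = 2·atan2(√a, √(1−a)) = 0.65672 rad → d = 6371·c ≈ 4183.98 km.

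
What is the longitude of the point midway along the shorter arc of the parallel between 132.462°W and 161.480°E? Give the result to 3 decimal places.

165.491°W

Signed shortest Δλ from -132.462° to +161.480° is -66.058°.
Midpoint longitude = -132.462° + (-66.058°)/2 = -132.462° − 33.029° = -165.491°.
(The naïve average (-132.462 + +161.480)/2 = 14.509° is on the wrong side of the globe.)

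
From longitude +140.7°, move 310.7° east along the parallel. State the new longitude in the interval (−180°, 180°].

+91.4°

Start at +140.7°; shift +310.7° → +451.4°.
+451.4° lies outside (−180°, 180°]; subtract 360° → +91.4°.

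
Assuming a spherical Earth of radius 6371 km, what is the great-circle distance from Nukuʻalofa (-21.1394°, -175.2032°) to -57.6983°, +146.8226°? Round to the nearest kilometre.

5088 km

Δλ = 146.8226 − -175.2032 = 322.0258°; wrapped into (−180°, 180°]: -37.9742°.
Δφ = -57.6983 − -21.1394 = -36.5589°.
a = sin²(Δφ/2) + cos φ₁ · cos φ₂ · sin²(Δλ/2) = 0.151138.
c = 2·atan2(√a, √(1−a)) = 0.79858 rad → d = 6371·c ≈ 5087.76 km.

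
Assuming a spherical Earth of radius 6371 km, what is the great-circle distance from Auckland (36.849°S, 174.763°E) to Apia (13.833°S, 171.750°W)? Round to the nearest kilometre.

Δλ = -171.750 − 174.763 = -346.513°; wrapped into (−180°, 180°]: 13.487°.
Δφ = -13.833 − -36.849 = 23.016°.
a = sin²(Δφ/2) + cos φ₁ · cos φ₂ · sin²(Δλ/2) = 0.050516.
c = 2·atan2(√a, √(1−a)) = 0.45339 rad → d = 6371·c ≈ 2888.54 km.

2889 km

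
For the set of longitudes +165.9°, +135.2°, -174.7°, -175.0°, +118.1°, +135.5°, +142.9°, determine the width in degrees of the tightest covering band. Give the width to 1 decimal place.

Sort the longitudes: -175.0°, -174.7°, +118.1°, +135.2°, +135.5°, +142.9°, +165.9°.
Eastward gaps between consecutive values (wrapping around): 0.3°, 292.8°, 17.1°, 0.3°, 7.4°, 23.0°, 19.1°.
Largest gap = 292.8° ⇒ minimal covering band is its complement: 360° − 292.8° = 67.2°.
Band runs from +118.1° eastward to -174.7°, crossing the antimeridian.

67.2°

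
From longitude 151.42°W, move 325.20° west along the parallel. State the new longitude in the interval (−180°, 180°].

116.62°W

Start at -151.42°; shift −325.20° → -476.62°.
-476.62° lies outside (−180°, 180°]; add 360° → -116.62°.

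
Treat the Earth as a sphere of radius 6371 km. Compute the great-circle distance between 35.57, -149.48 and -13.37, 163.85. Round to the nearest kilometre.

7326 km

Δλ = 163.85 − -149.48 = 313.33°; wrapped into (−180°, 180°]: -46.67°.
Δφ = -13.37 − 35.57 = -48.94°.
a = sin²(Δφ/2) + cos φ₁ · cos φ₂ · sin²(Δλ/2) = 0.295740.
c = 2·atan2(√a, √(1−a)) = 1.14996 rad → d = 6371·c ≈ 7326.42 km.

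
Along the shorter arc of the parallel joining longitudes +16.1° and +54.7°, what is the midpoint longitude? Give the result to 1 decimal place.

Signed shortest Δλ from +16.1° to +54.7° is +38.6°.
Midpoint longitude = +16.1° + (+38.6°)/2 = +16.1° + 19.3° = +35.4°.

+35.4°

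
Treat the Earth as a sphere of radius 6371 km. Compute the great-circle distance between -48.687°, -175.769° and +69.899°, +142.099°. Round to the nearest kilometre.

Δλ = 142.099 − -175.769 = 317.868°; wrapped into (−180°, 180°]: -42.132°.
Δφ = 69.899 − -48.687 = 118.586°.
a = sin²(Δφ/2) + cos φ₁ · cos φ₂ · sin²(Δλ/2) = 0.768552.
c = 2·atan2(√a, √(1−a)) = 2.13780 rad → d = 6371·c ≈ 13619.90 km.

13620 km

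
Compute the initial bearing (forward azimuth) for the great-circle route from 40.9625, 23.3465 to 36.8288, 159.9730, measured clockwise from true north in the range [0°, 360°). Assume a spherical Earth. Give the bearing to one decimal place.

Δλ = 159.9730 − 23.3465 = 136.6265°.
θ = atan2( sin Δλ · cos φ₂ , cos φ₁ · sin φ₂ − sin φ₁ · cos φ₂ · cos Δλ )
  = atan2(0.54970, 0.83407) = 33.387° → normalised to [0°, 360°): 33.387°.

33.4°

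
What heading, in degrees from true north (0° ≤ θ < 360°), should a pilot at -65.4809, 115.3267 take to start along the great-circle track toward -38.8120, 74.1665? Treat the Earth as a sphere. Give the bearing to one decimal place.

Δλ = 74.1665 − 115.3267 = -41.1602°.
θ = atan2( sin Δλ · cos φ₂ , cos φ₁ · sin φ₂ − sin φ₁ · cos φ₂ · cos Δλ )
  = atan2(-0.51285, 0.27364) = -61.917° → normalised to [0°, 360°): 298.083°.

298.1°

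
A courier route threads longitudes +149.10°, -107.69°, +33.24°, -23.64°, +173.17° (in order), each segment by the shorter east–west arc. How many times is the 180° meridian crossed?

2

Leg 1: +149.10° → -107.69°, shortest Δλ = 103.21° (east) — crosses 180°.
Leg 2: -107.69° → +33.24°, shortest Δλ = 140.93° (east) — does not cross 180°.
Leg 3: +33.24° → -23.64°, shortest Δλ = -56.88° (west) — does not cross 180°.
Leg 4: -23.64° → +173.17°, shortest Δλ = -163.19° (west) — crosses 180°.
Total crossings: 2.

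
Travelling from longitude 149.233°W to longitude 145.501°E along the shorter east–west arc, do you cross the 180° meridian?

Yes

Naïve |145.501 − -149.233| = 294.734° > 180°, so the shorter arc goes the other way round — across 180°.
Signed shortest Δλ = ((145.501 − -149.233 + 180) mod 360) − 180 = -65.266°.
Going west by 65.266° from -149.233° passes through 180° before reaching +145.501°.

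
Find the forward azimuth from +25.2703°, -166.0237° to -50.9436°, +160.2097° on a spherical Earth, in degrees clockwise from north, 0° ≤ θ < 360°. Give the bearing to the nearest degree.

Δλ = 160.2097 − -166.0237 = 326.2334°; wrapped into (−180°, 180°]: -33.7666°.
θ = atan2( sin Δλ · cos φ₂ , cos φ₁ · sin φ₂ − sin φ₁ · cos φ₂ · cos Δλ )
  = atan2(-0.35021, -0.92582) = -159.280° → normalised to [0°, 360°): 200.720°.

201°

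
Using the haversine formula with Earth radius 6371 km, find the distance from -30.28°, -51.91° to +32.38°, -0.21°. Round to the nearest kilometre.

8842 km

Δλ = -0.21 − -51.91 = 51.70°.
Δφ = 32.38 − -30.28 = 62.66°.
a = sin²(Δφ/2) + cos φ₁ · cos φ₂ · sin²(Δλ/2) = 0.409012.
c = 2·atan2(√a, √(1−a)) = 1.38780 rad → d = 6371·c ≈ 8841.68 km.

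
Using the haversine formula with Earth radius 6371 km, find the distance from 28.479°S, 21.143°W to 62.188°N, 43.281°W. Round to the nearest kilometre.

10274 km

Δλ = -43.281 − -21.143 = -22.138°.
Δφ = 62.188 − -28.479 = 90.667°.
a = sin²(Δφ/2) + cos φ₁ · cos φ₂ · sin²(Δλ/2) = 0.520938.
c = 2·atan2(√a, √(1−a)) = 1.61268 rad → d = 6371·c ≈ 10274.41 km.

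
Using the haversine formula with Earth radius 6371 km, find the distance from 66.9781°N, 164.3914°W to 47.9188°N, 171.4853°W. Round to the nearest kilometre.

Δλ = -171.4853 − -164.3914 = -7.0939°.
Δφ = 47.9188 − 66.9781 = -19.0593°.
a = sin²(Δφ/2) + cos φ₁ · cos φ₂ · sin²(Δλ/2) = 0.028413.
c = 2·atan2(√a, √(1−a)) = 0.33874 rad → d = 6371·c ≈ 2158.10 km.

2158 km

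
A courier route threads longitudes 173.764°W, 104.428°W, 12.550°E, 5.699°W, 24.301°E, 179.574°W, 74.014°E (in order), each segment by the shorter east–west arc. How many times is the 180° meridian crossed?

2

Leg 1: -173.764° → -104.428°, shortest Δλ = 69.336° (east) — does not cross 180°.
Leg 2: -104.428° → +12.550°, shortest Δλ = 116.978° (east) — does not cross 180°.
Leg 3: +12.550° → -5.699°, shortest Δλ = -18.249° (west) — does not cross 180°.
Leg 4: -5.699° → +24.301°, shortest Δλ = 30.0° (east) — does not cross 180°.
Leg 5: +24.301° → -179.574°, shortest Δλ = 156.125° (east) — crosses 180°.
Leg 6: -179.574° → +74.014°, shortest Δλ = -106.412° (west) — crosses 180°.
Total crossings: 2.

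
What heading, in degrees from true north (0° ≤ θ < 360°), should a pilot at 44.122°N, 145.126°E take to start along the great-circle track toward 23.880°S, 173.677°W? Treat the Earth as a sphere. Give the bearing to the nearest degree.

Δλ = -173.677 − 145.126 = -318.803°; wrapped into (−180°, 180°]: 41.197°.
θ = atan2( sin Δλ · cos φ₂ , cos φ₁ · sin φ₂ − sin φ₁ · cos φ₂ · cos Δλ )
  = atan2(0.60227, -0.76961) = 141.955° → normalised to [0°, 360°): 141.955°.

142°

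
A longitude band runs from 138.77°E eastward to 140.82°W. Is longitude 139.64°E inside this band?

Yes

Band width going east from +138.77° to -140.82°: ((-140.82 − 138.77) mod 360) = 80.41°.
Offset of +139.64° east of the west edge: ((139.64 − 138.77) mod 360) = 0.87°.
0.87° ≤ 80.41° ⇒ inside.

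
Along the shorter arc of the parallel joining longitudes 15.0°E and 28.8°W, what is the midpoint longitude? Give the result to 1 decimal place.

6.9°W

Signed shortest Δλ from +15.0° to -28.8° is -43.8°.
Midpoint longitude = +15.0° + (-43.8°)/2 = +15.0° − 21.9° = -6.9°.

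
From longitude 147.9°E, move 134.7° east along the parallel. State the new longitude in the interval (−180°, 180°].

Start at +147.9°; shift +134.7° → +282.6°.
+282.6° lies outside (−180°, 180°]; subtract 360° → -77.4°.

77.4°W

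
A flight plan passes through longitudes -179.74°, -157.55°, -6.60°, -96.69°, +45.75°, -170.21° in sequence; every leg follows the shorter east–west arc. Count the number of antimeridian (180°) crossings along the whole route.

1

Leg 1: -179.74° → -157.55°, shortest Δλ = 22.19° (east) — does not cross 180°.
Leg 2: -157.55° → -6.60°, shortest Δλ = 150.95° (east) — does not cross 180°.
Leg 3: -6.60° → -96.69°, shortest Δλ = -90.09° (west) — does not cross 180°.
Leg 4: -96.69° → +45.75°, shortest Δλ = 142.44° (east) — does not cross 180°.
Leg 5: +45.75° → -170.21°, shortest Δλ = 144.04° (east) — crosses 180°.
Total crossings: 1.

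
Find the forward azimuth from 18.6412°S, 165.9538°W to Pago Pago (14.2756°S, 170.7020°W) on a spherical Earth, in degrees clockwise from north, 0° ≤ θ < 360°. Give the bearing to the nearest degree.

Δλ = -170.7020 − -165.9538 = -4.7482°.
θ = atan2( sin Δλ · cos φ₂ , cos φ₁ · sin φ₂ − sin φ₁ · cos φ₂ · cos Δλ )
  = atan2(-0.08022, 0.07506) = -46.905° → normalised to [0°, 360°): 313.095°.

313°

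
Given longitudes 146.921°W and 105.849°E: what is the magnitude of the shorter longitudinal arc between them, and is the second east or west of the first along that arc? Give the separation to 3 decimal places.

Raw difference: 105.849 − -146.921 = 252.77°.
Normalise into (−180°, 180°]: 252.77° − 360° = -107.23°.
Negative ⇒ the second point lies to the west; separation 107.230°.

107.230° west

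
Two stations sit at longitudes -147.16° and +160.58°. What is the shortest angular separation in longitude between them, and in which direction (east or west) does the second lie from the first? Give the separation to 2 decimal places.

52.26° west

Raw difference: 160.58 − -147.16 = 307.74°.
Normalise into (−180°, 180°]: 307.74° − 360° = -52.26°.
Negative ⇒ the second point lies to the west; separation 52.26°.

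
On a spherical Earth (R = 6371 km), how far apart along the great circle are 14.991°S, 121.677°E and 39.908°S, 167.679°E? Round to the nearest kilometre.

5238 km

Δλ = 167.679 − 121.677 = 46.002°.
Δφ = -39.908 − -14.991 = -24.917°.
a = sin²(Δφ/2) + cos φ₁ · cos φ₂ · sin²(Δλ/2) = 0.159674.
c = 2·atan2(√a, √(1−a)) = 0.82214 rad → d = 6371·c ≈ 5237.88 km.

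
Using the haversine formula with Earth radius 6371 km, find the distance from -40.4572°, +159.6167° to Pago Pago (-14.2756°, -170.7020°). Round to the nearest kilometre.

Δλ = -170.7020 − 159.6167 = -330.3187°; wrapped into (−180°, 180°]: 29.6813°.
Δφ = -14.2756 − -40.4572 = 26.1816°.
a = sin²(Δφ/2) + cos φ₁ · cos φ₂ · sin²(Δλ/2) = 0.099676.
c = 2·atan2(√a, √(1−a)) = 0.64242 rad → d = 6371·c ≈ 4092.85 km.

4093 km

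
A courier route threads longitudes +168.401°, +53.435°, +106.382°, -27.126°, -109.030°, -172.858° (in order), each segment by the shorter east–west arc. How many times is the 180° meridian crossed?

0

Leg 1: +168.401° → +53.435°, shortest Δλ = -114.966° (west) — does not cross 180°.
Leg 2: +53.435° → +106.382°, shortest Δλ = 52.947° (east) — does not cross 180°.
Leg 3: +106.382° → -27.126°, shortest Δλ = -133.508° (west) — does not cross 180°.
Leg 4: -27.126° → -109.030°, shortest Δλ = -81.904° (west) — does not cross 180°.
Leg 5: -109.030° → -172.858°, shortest Δλ = -63.828° (west) — does not cross 180°.
Total crossings: 0.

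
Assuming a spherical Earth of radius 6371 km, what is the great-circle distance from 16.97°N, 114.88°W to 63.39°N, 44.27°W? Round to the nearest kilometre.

Δλ = -44.27 − -114.88 = 70.61°.
Δφ = 63.39 − 16.97 = 46.42°.
a = sin²(Δφ/2) + cos φ₁ · cos φ₂ · sin²(Δλ/2) = 0.298407.
c = 2·atan2(√a, √(1−a)) = 1.15580 rad → d = 6371·c ≈ 7363.61 km.

7364 km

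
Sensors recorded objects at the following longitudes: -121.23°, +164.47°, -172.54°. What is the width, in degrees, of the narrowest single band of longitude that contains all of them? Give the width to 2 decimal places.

74.30°

Sort the longitudes: -172.54°, -121.23°, +164.47°.
Eastward gaps between consecutive values (wrapping around): 51.31°, 285.70°, 22.99°.
Largest gap = 285.70° ⇒ minimal covering band is its complement: 360° − 285.70° = 74.30°.
Band runs from +164.47° eastward to -121.23°, crossing the antimeridian.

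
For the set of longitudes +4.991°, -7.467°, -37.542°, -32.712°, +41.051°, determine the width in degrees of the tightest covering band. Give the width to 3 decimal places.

Sort the longitudes: -37.542°, -32.712°, -7.467°, +4.991°, +41.051°.
Eastward gaps between consecutive values (wrapping around): 4.830°, 25.245°, 12.458°, 36.060°, 281.407°.
Largest gap = 281.407° ⇒ minimal covering band is its complement: 360° − 281.407° = 78.593°.
Band runs from -37.542° eastward to +41.051°.

78.593°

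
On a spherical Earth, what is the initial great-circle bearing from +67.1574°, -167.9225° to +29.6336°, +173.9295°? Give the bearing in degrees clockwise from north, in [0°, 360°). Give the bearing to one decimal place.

205.4°

Δλ = 173.9295 − -167.9225 = 341.8520°; wrapped into (−180°, 180°]: -18.1480°.
θ = atan2( sin Δλ · cos φ₂ , cos φ₁ · sin φ₂ − sin φ₁ · cos φ₂ · cos Δλ )
  = atan2(-0.27073, -0.56924) = -154.564° → normalised to [0°, 360°): 205.436°.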